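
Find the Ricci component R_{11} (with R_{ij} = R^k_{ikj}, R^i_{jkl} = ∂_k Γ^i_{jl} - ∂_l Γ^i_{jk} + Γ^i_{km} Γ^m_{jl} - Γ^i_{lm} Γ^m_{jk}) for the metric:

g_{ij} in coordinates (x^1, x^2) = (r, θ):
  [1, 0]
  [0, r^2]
Non-zero Christoffel symbols (Γ^k_{ij} = Γ^k_{ji}):
Γ^r_{θ θ} = -r
Γ^θ_{r θ} = 1/r
R^r_{r r r} = 0 (a repeated index in an antisymmetric pair)
R^θ_{r θ r} = ∂_θ Γ^θ_{r r} - ∂_r Γ^θ_{r θ} + Γ^θ_{θ m} Γ^m_{r r} - Γ^θ_{r m} Γ^m_{r θ}
  = (0) - (-1/r^2) + (0) - (1/r^2) = 0
R_{rr} = R^r_{r r r} + R^θ_{r θ r} = (0) + (0) = 0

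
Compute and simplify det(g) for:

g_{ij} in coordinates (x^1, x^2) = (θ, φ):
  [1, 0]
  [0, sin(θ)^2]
For a 2×2 metric: det(g) = g_{11}·g_{22} - g_{12}·g_{21}
= (1)·(sin(θ)^2) - (0)·(0)
= sin(θ)^2 - 0
det(g) = sin(θ)^2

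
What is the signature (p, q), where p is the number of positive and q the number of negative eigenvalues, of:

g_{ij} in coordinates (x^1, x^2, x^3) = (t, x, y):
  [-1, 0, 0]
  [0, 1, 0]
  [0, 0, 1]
The metric is diagonal, so its eigenvalues are the diagonal entries: -1, 1, 1 (at a generic point, where coordinate-dependent entries are positive).
2 positive, 1 negative.
(2, 1) - Lorentzian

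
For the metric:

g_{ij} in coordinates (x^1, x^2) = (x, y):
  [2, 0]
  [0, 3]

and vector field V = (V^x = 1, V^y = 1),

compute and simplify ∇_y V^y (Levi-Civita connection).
All Christoffel symbols are zero.
∇_y V^y = ∂_y V^y + Γ^y_{y j} V^j
  = (0) + (0)(1) + (0)(1)
  = 0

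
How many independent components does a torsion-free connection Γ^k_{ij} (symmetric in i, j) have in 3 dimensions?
Γ^k_{ij} has n choices for the upper index and n(n+1)/2 independent symmetric lower index pairs.
Total = 3 × 3×4/2 = 3 × 6 = 18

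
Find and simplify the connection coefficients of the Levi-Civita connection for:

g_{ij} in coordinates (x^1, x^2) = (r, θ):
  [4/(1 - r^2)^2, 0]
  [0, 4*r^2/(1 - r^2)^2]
Using Γ^k_{ij} = (1/2) g^{km} (∂_i g_{mj} + ∂_j g_{mi} - ∂_m g_{ij}); the metric is diagonal, so only the m = k term contributes.
Non-zero symbols (using the symmetry Γ^k_{ij} = Γ^k_{ji}):
Γ^r_{r r} = (1/2) g^{rr} (∂_r g_{rr} + ∂_r g_{rr} - ∂_r g_{rr}) = (1/2)((1 - r^2)^2/4)((16*r/(1 - r^2)^3) + (16*r/(1 - r^2)^3) - (16*r/(1 - r^2)^3)) = 2*r/(1 - r^2)
Γ^r_{θ θ} = (1/2) g^{rr} (∂_θ g_{rθ} + ∂_θ g_{rθ} - ∂_r g_{θθ}) = (1/2)((1 - r^2)^2/4)((0) + (0) - (-8*(r^3 + r)/(r^2 - 1)^3)) = (r^3 + r)/(r^2 - 1)
Γ^θ_{r θ} = (1/2) g^{θθ} (∂_r g_{θθ} + ∂_θ g_{θr} - ∂_θ g_{rθ}) = (1/2)((1 - r^2)^2/(4*r^2))((-8*(r^3 + r)/(r^2 - 1)^3) + (0) - (0)) = (-r^2 - 1)/(r^3 - r)
All other Christoffel symbols are zero.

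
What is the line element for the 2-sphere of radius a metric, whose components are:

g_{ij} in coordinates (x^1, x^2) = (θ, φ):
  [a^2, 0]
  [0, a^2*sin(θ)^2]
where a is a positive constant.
ds^2 = g_{ij} dx^i dx^j; only the non-zero components contribute.
ds^2 = a^2 dθ^2 + a^2*sin(θ)^2 dφ^2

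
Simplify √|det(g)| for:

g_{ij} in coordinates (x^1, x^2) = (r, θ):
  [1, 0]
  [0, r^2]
det(g) = r^2
√|det(g)| = r
Volume element: dV = r dr dθ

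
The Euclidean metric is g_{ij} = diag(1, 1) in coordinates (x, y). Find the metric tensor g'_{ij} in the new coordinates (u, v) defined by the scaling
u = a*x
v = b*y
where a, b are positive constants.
Invert the transformation: x = u/a, y = v/b
g'_{ij} = (∂x^k/∂x'^i)(∂x^l/∂x'^j) g_{kl}; with g_{kl} = δ_{kl} this is Σ_k (∂x^k/∂x'^i)(∂x^k/∂x'^j).
Jacobian: ∂x/∂u = 1/a, ∂x/∂v = 0, ∂y/∂u = 0, ∂y/∂v = 1/b
g'_{uu} = (1/a)(1/a) + (0)(0) = 1/a^2
g'_{uv} = (1/a)(0) + (0)(1/b) = 0
g'_{vv} = (0)(0) + (1/b)(1/b) = 1/b^2
g'_{ij} = diag(1/a^2, 1/b^2)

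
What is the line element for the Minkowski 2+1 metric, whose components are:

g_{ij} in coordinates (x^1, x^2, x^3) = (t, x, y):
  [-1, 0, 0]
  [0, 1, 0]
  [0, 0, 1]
ds^2 = g_{ij} dx^i dx^j; only the non-zero components contribute.
ds^2 = -dt^2 + dx^2 + dy^2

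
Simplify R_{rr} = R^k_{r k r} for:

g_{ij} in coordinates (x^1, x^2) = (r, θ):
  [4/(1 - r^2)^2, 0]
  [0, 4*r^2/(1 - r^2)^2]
Non-zero Christoffel symbols (Γ^k_{ij} = Γ^k_{ji}):
Γ^r_{r r} = 2*r/(1 - r^2)
Γ^r_{θ θ} = (r^3 + r)/(r^2 - 1)
Γ^θ_{r θ} = (-r^2 - 1)/(r^3 - r)
R^r_{r r r} = 0 (a repeated index in an antisymmetric pair)
R^θ_{r θ r} = ∂_θ Γ^θ_{r r} - ∂_r Γ^θ_{r θ} + Γ^θ_{θ m} Γ^m_{r r} - Γ^θ_{r m} Γ^m_{r θ}
  = (0) - ((r^4 + 4*r^2 - 1)/(r^3 - r)^2) + (2*(r^2 + 1)/(r^2 - 1)^2) - ((r^2 + 1)^2/(r^3 - r)^2) = -4/(r^2 - 1)^2
R_{rr} = R^r_{r r r} + R^θ_{r θ r} = (0) + (-4/(r^2 - 1)^2) = -4/(r^2 - 1)^2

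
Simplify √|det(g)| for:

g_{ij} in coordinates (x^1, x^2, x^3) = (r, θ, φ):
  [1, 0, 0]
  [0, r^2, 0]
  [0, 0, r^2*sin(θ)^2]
det(g) = r^4*sin(θ)^2
√|det(g)| = r^2*sin(θ) (taking 0 < θ < π so that |sin(θ)| = sin(θ))
Volume element: dV = r^2*sin(θ) dr dθ dφ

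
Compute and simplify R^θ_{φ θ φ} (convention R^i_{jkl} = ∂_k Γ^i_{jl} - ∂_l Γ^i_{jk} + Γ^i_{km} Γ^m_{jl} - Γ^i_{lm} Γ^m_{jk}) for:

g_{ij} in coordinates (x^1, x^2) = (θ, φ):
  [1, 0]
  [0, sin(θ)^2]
Non-zero Christoffel symbols (Γ^k_{ij} = Γ^k_{ji}):
Γ^θ_{φ φ} = -sin(2*θ)/2
Γ^φ_{θ φ} = 1/tan(θ)
R^θ_{φ θ φ} = ∂_θ Γ^θ_{φ φ} - ∂_φ Γ^θ_{φ θ} + Γ^θ_{θ m} Γ^m_{φ φ} - Γ^θ_{φ m} Γ^m_{φ θ}
  = (-cos(2*θ)) - (0) + (0) - (-cos(θ)^2) = sin(θ)^2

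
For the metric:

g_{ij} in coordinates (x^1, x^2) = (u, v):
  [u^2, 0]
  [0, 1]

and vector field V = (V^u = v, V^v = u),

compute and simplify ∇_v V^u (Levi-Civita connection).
Non-zero Christoffel symbols:
Γ^u_{u u} = 1/u
∇_v V^u = ∂_v V^u + Γ^u_{v j} V^j
  = (1) + (0)(v) + (0)(u)
  = 1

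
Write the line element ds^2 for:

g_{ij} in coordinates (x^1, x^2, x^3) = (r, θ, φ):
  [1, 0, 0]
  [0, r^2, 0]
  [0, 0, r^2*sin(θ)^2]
ds^2 = g_{ij} dx^i dx^j; only the non-zero components contribute.
ds^2 = dr^2 + r^2 dθ^2 + r^2*sin(θ)^2 dφ^2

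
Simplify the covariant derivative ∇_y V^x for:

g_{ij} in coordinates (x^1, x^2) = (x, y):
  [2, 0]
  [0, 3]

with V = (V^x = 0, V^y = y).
All Christoffel symbols are zero.
∇_y V^x = ∂_y V^x + Γ^x_{y j} V^j
  = (0) + (0)(0) + (0)(y)
  = 0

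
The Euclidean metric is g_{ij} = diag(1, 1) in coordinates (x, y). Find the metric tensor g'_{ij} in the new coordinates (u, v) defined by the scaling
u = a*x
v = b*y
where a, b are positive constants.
Invert the transformation: x = u/a, y = v/b
g'_{ij} = (∂x^k/∂x'^i)(∂x^l/∂x'^j) g_{kl}; with g_{kl} = δ_{kl} this is Σ_k (∂x^k/∂x'^i)(∂x^k/∂x'^j).
Jacobian: ∂x/∂u = 1/a, ∂x/∂v = 0, ∂y/∂u = 0, ∂y/∂v = 1/b
g'_{uu} = (1/a)(1/a) + (0)(0) = 1/a^2
g'_{uv} = (1/a)(0) + (0)(1/b) = 0
g'_{vv} = (0)(0) + (1/b)(1/b) = 1/b^2
g'_{ij} = diag(1/a^2, 1/b^2)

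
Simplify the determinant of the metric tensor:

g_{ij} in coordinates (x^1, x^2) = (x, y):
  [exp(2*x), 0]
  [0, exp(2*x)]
For a 2×2 metric: det(g) = g_{11}·g_{22} - g_{12}·g_{21}
= (exp(2*x))·(exp(2*x)) - (0)·(0)
= exp(4*x) - 0
det(g) = exp(4*x)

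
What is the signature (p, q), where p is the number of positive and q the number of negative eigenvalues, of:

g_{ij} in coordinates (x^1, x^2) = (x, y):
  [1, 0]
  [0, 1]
The metric is diagonal, so its eigenvalues are the diagonal entries: 1, 1 (at a generic point, where coordinate-dependent entries are positive).
2 positive, 0 negative.
(2, 0) - Riemannian (positive definite)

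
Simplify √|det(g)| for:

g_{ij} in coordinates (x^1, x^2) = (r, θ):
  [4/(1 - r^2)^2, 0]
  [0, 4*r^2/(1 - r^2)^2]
det(g) = 16*r^2/(1 - r^2)^4
√|det(g)| = 4*r/(r^2 - 1)^2
Volume element: dV = 4*r/(r^2 - 1)^2 dr dθ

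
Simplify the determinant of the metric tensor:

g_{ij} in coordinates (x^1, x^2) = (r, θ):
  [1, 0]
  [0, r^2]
For a 2×2 metric: det(g) = g_{11}·g_{22} - g_{12}·g_{21}
= (1)·(r^2) - (0)·(0)
= r^2 - 0
det(g) = r^2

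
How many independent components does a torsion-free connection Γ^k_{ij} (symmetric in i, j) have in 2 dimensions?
Γ^k_{ij} has n choices for the upper index and n(n+1)/2 independent symmetric lower index pairs.
Total = 2 × 2×3/2 = 2 × 3 = 6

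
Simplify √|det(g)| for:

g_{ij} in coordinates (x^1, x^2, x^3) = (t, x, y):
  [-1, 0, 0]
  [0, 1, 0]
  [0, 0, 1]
det(g) = -1
√|det(g)| = 1
Volume element: dV = 1 dt dx dy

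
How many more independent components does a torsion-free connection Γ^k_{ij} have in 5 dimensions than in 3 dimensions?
Independent components in n dimensions: n × n(n+1)/2 = n^2(n+1)/2.
5D: 5 × 15 = 75
3D: 3 × 6 = 18
Difference = 75 - 18 = 57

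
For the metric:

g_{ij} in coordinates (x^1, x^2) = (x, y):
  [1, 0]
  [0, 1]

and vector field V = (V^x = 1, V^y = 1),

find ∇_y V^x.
All Christoffel symbols are zero.
∇_y V^x = ∂_y V^x + Γ^x_{y j} V^j
  = (0) + (0)(1) + (0)(1)
  = 0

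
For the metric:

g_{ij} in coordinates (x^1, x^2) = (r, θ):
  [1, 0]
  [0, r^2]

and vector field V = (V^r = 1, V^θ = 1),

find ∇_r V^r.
Non-zero Christoffel symbols:
Γ^r_{θ θ} = -r
Γ^θ_{r θ} = 1/r
∇_r V^r = ∂_r V^r + Γ^r_{r j} V^j
  = (0) + (0)(1) + (0)(1)
  = 0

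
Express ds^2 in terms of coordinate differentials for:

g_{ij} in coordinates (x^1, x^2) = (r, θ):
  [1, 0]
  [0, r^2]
ds^2 = g_{ij} dx^i dx^j; only the non-zero components contribute.
ds^2 = dr^2 + r^2 dθ^2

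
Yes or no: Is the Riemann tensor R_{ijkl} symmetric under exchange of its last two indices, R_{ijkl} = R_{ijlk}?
It is antisymmetric in the last pair: R_{ijkl} = -R_{ijlk}.
No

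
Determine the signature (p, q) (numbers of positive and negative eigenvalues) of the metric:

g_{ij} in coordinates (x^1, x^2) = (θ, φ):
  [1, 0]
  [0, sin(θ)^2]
The metric is diagonal, so its eigenvalues are the diagonal entries: 1, sin(θ)^2 (at a generic point, where coordinate-dependent entries are positive).
2 positive, 0 negative.
(2, 0) - Riemannian (positive definite)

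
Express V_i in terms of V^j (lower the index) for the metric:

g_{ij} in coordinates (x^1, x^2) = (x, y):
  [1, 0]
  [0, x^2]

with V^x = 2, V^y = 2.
V_i = g_{ij} V^j:
V_x = (1)(2) + (0)(2) = 2
V_y = (0)(2) + (x^2)(2) = 2*x^2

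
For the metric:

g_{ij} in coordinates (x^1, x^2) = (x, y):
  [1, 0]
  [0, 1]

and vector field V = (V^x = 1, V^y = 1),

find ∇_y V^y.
All Christoffel symbols are zero.
∇_y V^y = ∂_y V^y + Γ^y_{y j} V^j
  = (0) + (0)(1) + (0)(1)
  = 0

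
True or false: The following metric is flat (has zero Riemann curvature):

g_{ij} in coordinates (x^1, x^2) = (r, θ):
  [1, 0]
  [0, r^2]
Non-zero Christoffel symbols:
Γ^r_{θ θ} = -r
Γ^θ_{r θ} = 1/r
Ricci tensor: R_{rr} = 0, R_{rθ} = 0, R_{θθ} = 0
All R_{ij} vanish; in 2 dimensions the Riemann tensor is fully determined by the Ricci tensor, so R^i_{jkl} = 0: the metric is flat (curvilinear coordinates on flat space).
True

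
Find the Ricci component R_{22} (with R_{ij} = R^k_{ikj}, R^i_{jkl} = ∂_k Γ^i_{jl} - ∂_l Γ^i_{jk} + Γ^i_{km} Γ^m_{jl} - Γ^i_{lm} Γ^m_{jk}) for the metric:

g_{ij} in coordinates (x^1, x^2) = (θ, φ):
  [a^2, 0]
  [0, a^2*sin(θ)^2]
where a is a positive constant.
Non-zero Christoffel symbols (Γ^k_{ij} = Γ^k_{ji}):
Γ^θ_{φ φ} = -sin(2*θ)/2
Γ^φ_{θ φ} = 1/tan(θ)
R^θ_{φ θ φ} = ∂_θ Γ^θ_{φ φ} - ∂_φ Γ^θ_{φ θ} + Γ^θ_{θ m} Γ^m_{φ φ} - Γ^θ_{φ m} Γ^m_{φ θ}
  = (-cos(2*θ)) - (0) + (0) - (-cos(θ)^2) = sin(θ)^2
R^φ_{φ φ φ} = 0 (a repeated index in an antisymmetric pair)
R_{φφ} = R^θ_{φ θ φ} + R^φ_{φ φ φ} = (sin(θ)^2) + (0) = sin(θ)^2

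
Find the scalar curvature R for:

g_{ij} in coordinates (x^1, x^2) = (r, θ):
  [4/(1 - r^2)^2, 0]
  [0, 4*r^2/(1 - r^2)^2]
Non-zero Christoffel symbols (Γ^k_{ij} = Γ^k_{ji}):
Γ^r_{r r} = 2*r/(1 - r^2)
Γ^r_{θ θ} = (r^3 + r)/(r^2 - 1)
Γ^θ_{r θ} = (-r^2 - 1)/(r^3 - r)
Ricci tensor (R_{ij} = R^k_{ikj}): R_{rr} = -4/(r^2 - 1)^2, R_{rθ} = 0, R_{θθ} = -4*r^2/(r^2 - 1)^2
Inverse metric: g^{rr} = (1 - r^2)^2/4, g^{θθ} = (1 - r^2)^2/(4*r^2)
R = g^{ij} R_{ij} = ((1 - r^2)^2/4)(-4/(r^2 - 1)^2) + ((1 - r^2)^2/(4*r^2))(-4*r^2/(r^2 - 1)^2) = -2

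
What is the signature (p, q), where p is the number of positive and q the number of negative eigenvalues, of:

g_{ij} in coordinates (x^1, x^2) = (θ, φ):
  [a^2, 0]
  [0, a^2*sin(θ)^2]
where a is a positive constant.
The metric is diagonal, so its eigenvalues are the diagonal entries: a^2, a^2*sin(θ)^2 (at a generic point, where coordinate-dependent entries are positive).
2 positive, 0 negative.
(2, 0) - Riemannian (positive definite)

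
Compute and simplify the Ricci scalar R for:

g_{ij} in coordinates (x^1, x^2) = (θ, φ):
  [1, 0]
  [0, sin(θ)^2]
Non-zero Christoffel symbols (Γ^k_{ij} = Γ^k_{ji}):
Γ^θ_{φ φ} = -sin(2*θ)/2
Γ^φ_{θ φ} = 1/tan(θ)
Ricci tensor (R_{ij} = R^k_{ikj}): R_{θθ} = 1, R_{θφ} = 0, R_{φφ} = sin(θ)^2
Inverse metric: g^{θθ} = 1, g^{φφ} = 1/sin(θ)^2
R = g^{ij} R_{ij} = (1)(1) + (1/sin(θ)^2)(sin(θ)^2) = 2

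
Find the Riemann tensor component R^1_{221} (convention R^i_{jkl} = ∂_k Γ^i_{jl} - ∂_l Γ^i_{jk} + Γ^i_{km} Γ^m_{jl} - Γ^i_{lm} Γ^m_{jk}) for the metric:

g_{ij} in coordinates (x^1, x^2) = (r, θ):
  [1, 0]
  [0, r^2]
Non-zero Christoffel symbols (Γ^k_{ij} = Γ^k_{ji}):
Γ^r_{θ θ} = -r
Γ^θ_{r θ} = 1/r
R^r_{θ θ r} = ∂_θ Γ^r_{θ r} - ∂_r Γ^r_{θ θ} + Γ^r_{θ m} Γ^m_{θ r} - Γ^r_{r m} Γ^m_{θ θ}
  = (0) - (-1) + (-1) - (0) = 0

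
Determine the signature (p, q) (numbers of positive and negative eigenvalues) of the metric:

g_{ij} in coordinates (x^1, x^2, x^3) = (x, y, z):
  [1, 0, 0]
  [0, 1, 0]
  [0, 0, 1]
The metric is diagonal, so its eigenvalues are the diagonal entries: 1, 1, 1 (at a generic point, where coordinate-dependent entries are positive).
3 positive, 0 negative.
(3, 0) - Riemannian (positive definite)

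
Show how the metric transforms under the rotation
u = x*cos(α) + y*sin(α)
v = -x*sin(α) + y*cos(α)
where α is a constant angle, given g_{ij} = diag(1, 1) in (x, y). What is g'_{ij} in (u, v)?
Invert the transformation: x = u*cos(α) - v*sin(α), y = u*sin(α) + v*cos(α)
g'_{ij} = (∂x^k/∂x'^i)(∂x^l/∂x'^j) g_{kl}; with g_{kl} = δ_{kl} this is Σ_k (∂x^k/∂x'^i)(∂x^k/∂x'^j).
Jacobian: ∂x/∂u = cos(α), ∂x/∂v = -sin(α), ∂y/∂u = sin(α), ∂y/∂v = cos(α)
g'_{uu} = (cos(α))(cos(α)) + (sin(α))(sin(α)) = 1
g'_{uv} = (cos(α))(-sin(α)) + (sin(α))(cos(α)) = 0
g'_{vv} = (-sin(α))(-sin(α)) + (cos(α))(cos(α)) = 1
g'_{ij} = diag(1, 1)
The Euclidean metric is invariant under rotations.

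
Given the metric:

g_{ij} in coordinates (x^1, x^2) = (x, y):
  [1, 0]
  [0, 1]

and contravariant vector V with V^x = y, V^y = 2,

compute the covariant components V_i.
V_i = g_{ij} V^j:
V_x = (1)(y) + (0)(2) = y
V_y = (0)(y) + (1)(2) = 2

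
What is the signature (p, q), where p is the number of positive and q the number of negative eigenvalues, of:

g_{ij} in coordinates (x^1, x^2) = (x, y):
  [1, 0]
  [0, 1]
The metric is diagonal, so its eigenvalues are the diagonal entries: 1, 1 (at a generic point, where coordinate-dependent entries are positive).
2 positive, 0 negative.
(2, 0) - Riemannian (positive definite)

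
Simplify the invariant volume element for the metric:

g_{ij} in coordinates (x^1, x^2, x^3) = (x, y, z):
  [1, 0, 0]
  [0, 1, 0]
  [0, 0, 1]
det(g) = 1
√|det(g)| = 1
Volume element: dV = 1 dx dy dz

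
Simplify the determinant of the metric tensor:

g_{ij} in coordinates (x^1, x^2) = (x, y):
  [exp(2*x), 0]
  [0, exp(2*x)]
For a 2×2 metric: det(g) = g_{11}·g_{22} - g_{12}·g_{21}
= (exp(2*x))·(exp(2*x)) - (0)·(0)
= exp(4*x) - 0
det(g) = exp(4*x)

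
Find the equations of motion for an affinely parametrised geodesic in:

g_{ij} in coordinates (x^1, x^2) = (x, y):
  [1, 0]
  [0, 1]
Geodesic equation: d^2x^k/dλ^2 + Γ^k_{ij} (dx^i/dλ)(dx^j/dλ) = 0.
All Christoffel symbols vanish, so the geodesics are straight lines:
d^2x/dλ^2 = 0
d^2y/dλ^2 = 0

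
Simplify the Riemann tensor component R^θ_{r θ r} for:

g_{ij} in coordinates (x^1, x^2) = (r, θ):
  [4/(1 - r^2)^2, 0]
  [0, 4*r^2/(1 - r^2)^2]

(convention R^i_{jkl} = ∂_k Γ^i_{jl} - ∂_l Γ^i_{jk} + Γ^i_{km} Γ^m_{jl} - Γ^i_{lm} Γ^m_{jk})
Non-zero Christoffel symbols (Γ^k_{ij} = Γ^k_{ji}):
Γ^r_{r r} = 2*r/(1 - r^2)
Γ^r_{θ θ} = (r^3 + r)/(r^2 - 1)
Γ^θ_{r θ} = (-r^2 - 1)/(r^3 - r)
R^θ_{r θ r} = ∂_θ Γ^θ_{r r} - ∂_r Γ^θ_{r θ} + Γ^θ_{θ m} Γ^m_{r r} - Γ^θ_{r m} Γ^m_{r θ}
  = (0) - ((r^4 + 4*r^2 - 1)/(r^3 - r)^2) + (2*(r^2 + 1)/(r^2 - 1)^2) - ((r^2 + 1)^2/(r^3 - r)^2) = -4/(r^2 - 1)^2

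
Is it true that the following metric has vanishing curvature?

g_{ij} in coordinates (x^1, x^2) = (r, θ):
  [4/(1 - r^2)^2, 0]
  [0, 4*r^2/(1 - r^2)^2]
Non-zero Christoffel symbols:
Γ^r_{r r} = 2*r/(1 - r^2)
Γ^r_{θ θ} = (r^3 + r)/(r^2 - 1)
Γ^θ_{r θ} = (-r^2 - 1)/(r^3 - r)
Ricci tensor: R_{rr} = -4/(r^2 - 1)^2, R_{rθ} = 0, R_{θθ} = -4*r^2/(r^2 - 1)^2
The Ricci tensor is non-zero, so the Riemann tensor is non-zero: not flat.
No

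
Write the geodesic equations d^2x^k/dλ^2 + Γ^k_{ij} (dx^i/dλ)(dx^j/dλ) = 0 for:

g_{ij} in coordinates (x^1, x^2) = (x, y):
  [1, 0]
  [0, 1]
Geodesic equation: d^2x^k/dλ^2 + Γ^k_{ij} (dx^i/dλ)(dx^j/dλ) = 0.
All Christoffel symbols vanish, so the geodesics are straight lines:
d^2x/dλ^2 = 0
d^2y/dλ^2 = 0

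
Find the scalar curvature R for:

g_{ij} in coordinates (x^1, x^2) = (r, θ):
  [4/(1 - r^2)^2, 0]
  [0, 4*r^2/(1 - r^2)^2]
Non-zero Christoffel symbols (Γ^k_{ij} = Γ^k_{ji}):
Γ^r_{r r} = 2*r/(1 - r^2)
Γ^r_{θ θ} = (r^3 + r)/(r^2 - 1)
Γ^θ_{r θ} = (-r^2 - 1)/(r^3 - r)
Ricci tensor (R_{ij} = R^k_{ikj}): R_{rr} = -4/(r^2 - 1)^2, R_{rθ} = 0, R_{θθ} = -4*r^2/(r^2 - 1)^2
Inverse metric: g^{rr} = (1 - r^2)^2/4, g^{θθ} = (1 - r^2)^2/(4*r^2)
R = g^{ij} R_{ij} = ((1 - r^2)^2/4)(-4/(r^2 - 1)^2) + ((1 - r^2)^2/(4*r^2))(-4*r^2/(r^2 - 1)^2) = -2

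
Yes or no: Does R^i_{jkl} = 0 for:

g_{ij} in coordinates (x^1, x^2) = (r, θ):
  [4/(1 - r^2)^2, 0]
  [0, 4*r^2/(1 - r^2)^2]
Non-zero Christoffel symbols:
Γ^r_{r r} = 2*r/(1 - r^2)
Γ^r_{θ θ} = (r^3 + r)/(r^2 - 1)
Γ^θ_{r θ} = (-r^2 - 1)/(r^3 - r)
Ricci tensor: R_{rr} = -4/(r^2 - 1)^2, R_{rθ} = 0, R_{θθ} = -4*r^2/(r^2 - 1)^2
The Ricci tensor is non-zero, so the Riemann tensor is non-zero: not flat.
No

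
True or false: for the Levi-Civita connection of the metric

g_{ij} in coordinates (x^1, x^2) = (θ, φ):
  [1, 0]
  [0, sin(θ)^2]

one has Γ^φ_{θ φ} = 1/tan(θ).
Γ^φ_{θ φ} = (1/2) g^{φφ} (∂_θ g_{φφ} + ∂_φ g_{φθ} - ∂_φ g_{θφ}) = (1/2)(1/sin(θ)^2)((sin(2*θ)) + (0) - (0)) = 1/tan(θ)
This equals the proposed value 1/tan(θ).
True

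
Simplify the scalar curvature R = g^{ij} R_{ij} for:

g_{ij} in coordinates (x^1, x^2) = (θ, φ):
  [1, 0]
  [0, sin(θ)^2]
Non-zero Christoffel symbols (Γ^k_{ij} = Γ^k_{ji}):
Γ^θ_{φ φ} = -sin(2*θ)/2
Γ^φ_{θ φ} = 1/tan(θ)
Ricci tensor (R_{ij} = R^k_{ikj}): R_{θθ} = 1, R_{θφ} = 0, R_{φφ} = sin(θ)^2
Inverse metric: g^{θθ} = 1, g^{φφ} = 1/sin(θ)^2
R = g^{ij} R_{ij} = (1)(1) + (1/sin(θ)^2)(sin(θ)^2) = 2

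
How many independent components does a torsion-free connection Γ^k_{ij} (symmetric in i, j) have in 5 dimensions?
Γ^k_{ij} has n choices for the upper index and n(n+1)/2 independent symmetric lower index pairs.
Total = 5 × 5×6/2 = 5 × 15 = 75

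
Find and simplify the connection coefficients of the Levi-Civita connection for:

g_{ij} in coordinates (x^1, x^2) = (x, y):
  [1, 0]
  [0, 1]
Using Γ^k_{ij} = (1/2) g^{km} (∂_i g_{mj} + ∂_j g_{mi} - ∂_m g_{ij}); the metric is diagonal, so only the m = k term contributes.
Every metric component is constant, so all ∂_m g_{ij} = 0 and every Christoffel symbol vanishes.
All Christoffel symbols are zero.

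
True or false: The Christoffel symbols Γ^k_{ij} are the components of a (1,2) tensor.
Under a change of coordinates Γ picks up an inhomogeneous term ∂²x/∂x'∂x'; e.g. Γ = 0 in Cartesian coordinates but Γ^r_{θθ} = -r in polar coordinates on the same flat plane.
False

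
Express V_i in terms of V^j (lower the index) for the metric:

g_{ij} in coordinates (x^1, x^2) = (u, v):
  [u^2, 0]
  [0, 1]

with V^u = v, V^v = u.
V_i = g_{ij} V^j:
V_u = (u^2)(v) + (0)(u) = u^2*v
V_v = (0)(v) + (1)(u) = u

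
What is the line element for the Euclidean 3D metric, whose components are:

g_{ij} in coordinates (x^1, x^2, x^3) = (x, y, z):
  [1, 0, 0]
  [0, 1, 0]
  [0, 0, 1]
ds^2 = g_{ij} dx^i dx^j; only the non-zero components contribute.
ds^2 = dx^2 + dy^2 + dz^2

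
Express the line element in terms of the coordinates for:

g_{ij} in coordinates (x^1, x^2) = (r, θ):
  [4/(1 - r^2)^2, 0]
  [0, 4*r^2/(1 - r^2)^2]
ds^2 = g_{ij} dx^i dx^j; only the non-zero components contribute.
ds^2 = (4/(1 - r^2)^2) dr^2 + (4*r^2/(1 - r^2)^2) dθ^2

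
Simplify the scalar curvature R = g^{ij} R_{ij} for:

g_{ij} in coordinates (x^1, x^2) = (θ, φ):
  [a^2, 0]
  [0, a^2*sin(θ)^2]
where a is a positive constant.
Non-zero Christoffel symbols (Γ^k_{ij} = Γ^k_{ji}):
Γ^θ_{φ φ} = -sin(2*θ)/2
Γ^φ_{θ φ} = 1/tan(θ)
Ricci tensor (R_{ij} = R^k_{ikj}): R_{θθ} = 1, R_{θφ} = 0, R_{φφ} = sin(θ)^2
Inverse metric: g^{θθ} = 1/a^2, g^{φφ} = 1/(a^2*sin(θ)^2)
R = g^{ij} R_{ij} = (1/a^2)(1) + (1/(a^2*sin(θ)^2))(sin(θ)^2) = 2/a^2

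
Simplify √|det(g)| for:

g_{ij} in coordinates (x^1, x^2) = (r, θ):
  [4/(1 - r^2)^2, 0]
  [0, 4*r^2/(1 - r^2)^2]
det(g) = 16*r^2/(1 - r^2)^4
√|det(g)| = 4*r/(r^2 - 1)^2
Volume element: dV = 4*r/(r^2 - 1)^2 dr dθ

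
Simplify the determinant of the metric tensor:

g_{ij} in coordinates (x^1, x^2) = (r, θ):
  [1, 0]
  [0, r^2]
For a 2×2 metric: det(g) = g_{11}·g_{22} - g_{12}·g_{21}
= (1)·(r^2) - (0)·(0)
= r^2 - 0
det(g) = r^2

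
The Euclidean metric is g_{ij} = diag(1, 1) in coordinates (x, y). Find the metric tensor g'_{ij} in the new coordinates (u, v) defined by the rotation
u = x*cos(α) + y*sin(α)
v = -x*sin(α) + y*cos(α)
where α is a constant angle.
Invert the transformation: x = u*cos(α) - v*sin(α), y = u*sin(α) + v*cos(α)
g'_{ij} = (∂x^k/∂x'^i)(∂x^l/∂x'^j) g_{kl}; with g_{kl} = δ_{kl} this is Σ_k (∂x^k/∂x'^i)(∂x^k/∂x'^j).
Jacobian: ∂x/∂u = cos(α), ∂x/∂v = -sin(α), ∂y/∂u = sin(α), ∂y/∂v = cos(α)
g'_{uu} = (cos(α))(cos(α)) + (sin(α))(sin(α)) = 1
g'_{uv} = (cos(α))(-sin(α)) + (sin(α))(cos(α)) = 0
g'_{vv} = (-sin(α))(-sin(α)) + (cos(α))(cos(α)) = 1
g'_{ij} = diag(1, 1)
The Euclidean metric is invariant under rotations.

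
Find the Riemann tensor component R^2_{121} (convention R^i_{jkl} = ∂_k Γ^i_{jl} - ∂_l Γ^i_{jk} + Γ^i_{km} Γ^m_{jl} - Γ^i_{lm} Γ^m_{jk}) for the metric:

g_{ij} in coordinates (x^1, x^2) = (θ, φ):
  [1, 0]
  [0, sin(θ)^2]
Non-zero Christoffel symbols (Γ^k_{ij} = Γ^k_{ji}):
Γ^θ_{φ φ} = -sin(2*θ)/2
Γ^φ_{θ φ} = 1/tan(θ)
R^φ_{θ φ θ} = ∂_φ Γ^φ_{θ θ} - ∂_θ Γ^φ_{θ φ} + Γ^φ_{φ m} Γ^m_{θ θ} - Γ^φ_{θ m} Γ^m_{θ φ}
  = (0) - (-1/sin(θ)^2) + (0) - (1/tan(θ)^2) = 1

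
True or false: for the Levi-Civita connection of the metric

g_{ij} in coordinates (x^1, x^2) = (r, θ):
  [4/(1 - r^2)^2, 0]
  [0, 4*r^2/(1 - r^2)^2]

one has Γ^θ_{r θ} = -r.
Γ^θ_{r θ} = (1/2) g^{θθ} (∂_r g_{θθ} + ∂_θ g_{θr} - ∂_θ g_{rθ}) = (1/2)((1 - r^2)^2/(4*r^2))((-8*(r^3 + r)/(r^2 - 1)^3) + (0) - (0)) = (-r^2 - 1)/(r^3 - r)
This differs from the proposed value -r.
False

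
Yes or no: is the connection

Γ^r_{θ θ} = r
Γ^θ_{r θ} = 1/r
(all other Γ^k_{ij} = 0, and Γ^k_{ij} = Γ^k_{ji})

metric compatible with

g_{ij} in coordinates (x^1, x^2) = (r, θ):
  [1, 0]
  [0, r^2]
Using ∇_k g_{ij} = ∂_k g_{ij} - Γ^m_{ki} g_{mj} - Γ^m_{kj} g_{im}:
∇_θ g_{rθ} = (0) - (r) - (r) = -2*r ≠ 0
So the connection is not metric compatible (it is not the Levi-Civita connection).
No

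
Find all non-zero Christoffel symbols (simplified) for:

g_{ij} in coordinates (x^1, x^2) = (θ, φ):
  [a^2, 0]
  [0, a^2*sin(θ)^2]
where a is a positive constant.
Using Γ^k_{ij} = (1/2) g^{km} (∂_i g_{mj} + ∂_j g_{mi} - ∂_m g_{ij}); the metric is diagonal, so only the m = k term contributes.
Non-zero symbols (using the symmetry Γ^k_{ij} = Γ^k_{ji}):
Γ^θ_{φ φ} = (1/2) g^{θθ} (∂_φ g_{θφ} + ∂_φ g_{θφ} - ∂_θ g_{φφ}) = (1/2)(1/a^2)((0) + (0) - (a^2*sin(2*θ))) = -sin(2*θ)/2
Γ^φ_{θ φ} = (1/2) g^{φφ} (∂_θ g_{φφ} + ∂_φ g_{φθ} - ∂_φ g_{θφ}) = (1/2)(1/(a^2*sin(θ)^2))((a^2*sin(2*θ)) + (0) - (0)) = 1/tan(θ)
All other Christoffel symbols are zero.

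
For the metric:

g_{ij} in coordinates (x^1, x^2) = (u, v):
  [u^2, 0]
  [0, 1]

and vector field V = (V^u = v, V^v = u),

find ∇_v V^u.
Non-zero Christoffel symbols:
Γ^u_{u u} = 1/u
∇_v V^u = ∂_v V^u + Γ^u_{v j} V^j
  = (1) + (0)(v) + (0)(u)
  = 1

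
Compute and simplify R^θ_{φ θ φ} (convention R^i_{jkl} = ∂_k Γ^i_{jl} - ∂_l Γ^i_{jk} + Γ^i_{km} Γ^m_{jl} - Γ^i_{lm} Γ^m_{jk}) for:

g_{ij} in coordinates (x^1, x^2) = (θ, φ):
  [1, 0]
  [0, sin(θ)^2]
Non-zero Christoffel symbols (Γ^k_{ij} = Γ^k_{ji}):
Γ^θ_{φ φ} = -sin(2*θ)/2
Γ^φ_{θ φ} = 1/tan(θ)
R^θ_{φ θ φ} = ∂_θ Γ^θ_{φ φ} - ∂_φ Γ^θ_{φ θ} + Γ^θ_{θ m} Γ^m_{φ φ} - Γ^θ_{φ m} Γ^m_{φ θ}
  = (-cos(2*θ)) - (0) + (0) - (-cos(θ)^2) = sin(θ)^2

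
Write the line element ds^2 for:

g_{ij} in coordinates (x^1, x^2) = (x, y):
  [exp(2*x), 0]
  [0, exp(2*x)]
ds^2 = g_{ij} dx^i dx^j; only the non-zero components contribute.
ds^2 = exp(2*x) dx^2 + exp(2*x) dy^2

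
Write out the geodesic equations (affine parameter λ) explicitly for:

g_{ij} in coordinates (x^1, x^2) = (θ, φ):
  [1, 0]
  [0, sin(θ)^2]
Geodesic equation: d^2x^k/dλ^2 + Γ^k_{ij} (dx^i/dλ)(dx^j/dλ) = 0.
Non-zero Christoffel symbols:
Γ^θ_{φ φ} = -sin(2*θ)/2
Γ^φ_{θ φ} = 1/tan(θ)
Substituting (the symmetric pair Γ^k_{ij}, Γ^k_{ji} combines into a factor 2):
d^2θ/dλ^2 - (sin(2*θ)/2) (dφ/dλ)^2 = 0
d^2φ/dλ^2 + (2/tan(θ)) (dθ/dλ)(dφ/dλ) = 0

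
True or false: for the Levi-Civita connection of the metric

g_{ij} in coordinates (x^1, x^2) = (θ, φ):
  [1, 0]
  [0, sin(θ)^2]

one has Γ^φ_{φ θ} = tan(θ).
Γ^φ_{φ θ} = (1/2) g^{φφ} (∂_φ g_{φθ} + ∂_θ g_{φφ} - ∂_φ g_{φθ}) = (1/2)(1/sin(θ)^2)((0) + (sin(2*θ)) - (0)) = 1/tan(θ)
This differs from the proposed value tan(θ).
False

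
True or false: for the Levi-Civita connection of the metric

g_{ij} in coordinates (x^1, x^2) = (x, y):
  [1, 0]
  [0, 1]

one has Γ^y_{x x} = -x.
Γ^y_{x x} = (1/2) g^{yy} (∂_x g_{yx} + ∂_x g_{yx} - ∂_y g_{xx}) = (1/2)(1)((0) + (0) - (0)) = 0
This differs from the proposed value -x.
False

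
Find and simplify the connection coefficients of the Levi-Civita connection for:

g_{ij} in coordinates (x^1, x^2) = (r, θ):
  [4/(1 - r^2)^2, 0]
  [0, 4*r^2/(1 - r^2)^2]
Using Γ^k_{ij} = (1/2) g^{km} (∂_i g_{mj} + ∂_j g_{mi} - ∂_m g_{ij}); the metric is diagonal, so only the m = k term contributes.
Non-zero symbols (using the symmetry Γ^k_{ij} = Γ^k_{ji}):
Γ^r_{r r} = (1/2) g^{rr} (∂_r g_{rr} + ∂_r g_{rr} - ∂_r g_{rr}) = (1/2)((1 - r^2)^2/4)((16*r/(1 - r^2)^3) + (16*r/(1 - r^2)^3) - (16*r/(1 - r^2)^3)) = 2*r/(1 - r^2)
Γ^r_{θ θ} = (1/2) g^{rr} (∂_θ g_{rθ} + ∂_θ g_{rθ} - ∂_r g_{θθ}) = (1/2)((1 - r^2)^2/4)((0) + (0) - (-8*(r^3 + r)/(r^2 - 1)^3)) = (r^3 + r)/(r^2 - 1)
Γ^θ_{r θ} = (1/2) g^{θθ} (∂_r g_{θθ} + ∂_θ g_{θr} - ∂_θ g_{rθ}) = (1/2)((1 - r^2)^2/(4*r^2))((-8*(r^3 + r)/(r^2 - 1)^3) + (0) - (0)) = (-r^2 - 1)/(r^3 - r)
All other Christoffel symbols are zero.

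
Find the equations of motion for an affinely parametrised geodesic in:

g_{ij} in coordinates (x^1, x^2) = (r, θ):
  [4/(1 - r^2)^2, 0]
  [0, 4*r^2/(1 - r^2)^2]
Geodesic equation: d^2x^k/dλ^2 + Γ^k_{ij} (dx^i/dλ)(dx^j/dλ) = 0.
Non-zero Christoffel symbols:
Γ^r_{r r} = 2*r/(1 - r^2)
Γ^r_{θ θ} = (r^3 + r)/(r^2 - 1)
Γ^θ_{r θ} = (-r^2 - 1)/(r^3 - r)
Substituting (the symmetric pair Γ^k_{ij}, Γ^k_{ji} combines into a factor 2):
d^2r/dλ^2 + (2*r/(1 - r^2)) (dr/dλ)^2 + ((r^3 + r)/(r^2 - 1)) (dθ/dλ)^2 = 0
d^2θ/dλ^2 + ((-2*r^2 - 2)/(r^3 - r)) (dr/dλ)(dθ/dλ) = 0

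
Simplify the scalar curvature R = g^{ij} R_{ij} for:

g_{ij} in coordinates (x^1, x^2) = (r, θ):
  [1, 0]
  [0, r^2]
Non-zero Christoffel symbols (Γ^k_{ij} = Γ^k_{ji}):
Γ^r_{θ θ} = -r
Γ^θ_{r θ} = 1/r
Ricci tensor (R_{ij} = R^k_{ikj}): R_{rr} = 0, R_{rθ} = 0, R_{θθ} = 0
Inverse metric: g^{rr} = 1, g^{θθ} = 1/r^2
R = g^{ij} R_{ij} = (1)(0) + (1/r^2)(0) = 0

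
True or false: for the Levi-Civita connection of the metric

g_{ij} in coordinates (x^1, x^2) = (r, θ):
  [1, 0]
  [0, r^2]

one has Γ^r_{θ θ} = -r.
Γ^r_{θ θ} = (1/2) g^{rr} (∂_θ g_{rθ} + ∂_θ g_{rθ} - ∂_r g_{θθ}) = (1/2)(1)((0) + (0) - (2*r)) = -r
This equals the proposed value -r.
True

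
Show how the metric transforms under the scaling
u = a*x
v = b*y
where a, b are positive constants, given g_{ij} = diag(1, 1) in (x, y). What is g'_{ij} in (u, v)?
Invert the transformation: x = u/a, y = v/b
g'_{ij} = (∂x^k/∂x'^i)(∂x^l/∂x'^j) g_{kl}; with g_{kl} = δ_{kl} this is Σ_k (∂x^k/∂x'^i)(∂x^k/∂x'^j).
Jacobian: ∂x/∂u = 1/a, ∂x/∂v = 0, ∂y/∂u = 0, ∂y/∂v = 1/b
g'_{uu} = (1/a)(1/a) + (0)(0) = 1/a^2
g'_{uv} = (1/a)(0) + (0)(1/b) = 0
g'_{vv} = (0)(0) + (1/b)(1/b) = 1/b^2
g'_{ij} = diag(1/a^2, 1/b^2)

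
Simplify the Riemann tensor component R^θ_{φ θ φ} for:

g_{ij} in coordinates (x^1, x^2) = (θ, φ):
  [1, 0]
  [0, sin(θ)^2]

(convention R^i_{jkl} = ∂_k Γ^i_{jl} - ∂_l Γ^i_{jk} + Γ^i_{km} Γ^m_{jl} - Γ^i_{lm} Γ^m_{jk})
Non-zero Christoffel symbols (Γ^k_{ij} = Γ^k_{ji}):
Γ^θ_{φ φ} = -sin(2*θ)/2
Γ^φ_{θ φ} = 1/tan(θ)
R^θ_{φ θ φ} = ∂_θ Γ^θ_{φ φ} - ∂_φ Γ^θ_{φ θ} + Γ^θ_{θ m} Γ^m_{φ φ} - Γ^θ_{φ m} Γ^m_{φ θ}
  = (-cos(2*θ)) - (0) + (0) - (-cos(θ)^2) = sin(θ)^2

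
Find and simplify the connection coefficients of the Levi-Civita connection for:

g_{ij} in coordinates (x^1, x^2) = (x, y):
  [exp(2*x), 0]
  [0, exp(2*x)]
Using Γ^k_{ij} = (1/2) g^{km} (∂_i g_{mj} + ∂_j g_{mi} - ∂_m g_{ij}); the metric is diagonal, so only the m = k term contributes.
Non-zero symbols (using the symmetry Γ^k_{ij} = Γ^k_{ji}):
Γ^x_{x x} = (1/2) g^{xx} (∂_x g_{xx} + ∂_x g_{xx} - ∂_x g_{xx}) = (1/2)(exp(-2*x))((2*exp(2*x)) + (2*exp(2*x)) - (2*exp(2*x))) = 1
Γ^x_{y y} = (1/2) g^{xx} (∂_y g_{xy} + ∂_y g_{xy} - ∂_x g_{yy}) = (1/2)(exp(-2*x))((0) + (0) - (2*exp(2*x))) = -1
Γ^y_{x y} = (1/2) g^{yy} (∂_x g_{yy} + ∂_y g_{yx} - ∂_y g_{xy}) = (1/2)(exp(-2*x))((2*exp(2*x)) + (0) - (0)) = 1
All other Christoffel symbols are zero.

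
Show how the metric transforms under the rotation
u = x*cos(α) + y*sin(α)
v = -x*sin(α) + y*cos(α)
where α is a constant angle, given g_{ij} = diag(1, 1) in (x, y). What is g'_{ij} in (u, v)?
Invert the transformation: x = u*cos(α) - v*sin(α), y = u*sin(α) + v*cos(α)
g'_{ij} = (∂x^k/∂x'^i)(∂x^l/∂x'^j) g_{kl}; with g_{kl} = δ_{kl} this is Σ_k (∂x^k/∂x'^i)(∂x^k/∂x'^j).
Jacobian: ∂x/∂u = cos(α), ∂x/∂v = -sin(α), ∂y/∂u = sin(α), ∂y/∂v = cos(α)
g'_{uu} = (cos(α))(cos(α)) + (sin(α))(sin(α)) = 1
g'_{uv} = (cos(α))(-sin(α)) + (sin(α))(cos(α)) = 0
g'_{vv} = (-sin(α))(-sin(α)) + (cos(α))(cos(α)) = 1
g'_{ij} = diag(1, 1)
The Euclidean metric is invariant under rotations.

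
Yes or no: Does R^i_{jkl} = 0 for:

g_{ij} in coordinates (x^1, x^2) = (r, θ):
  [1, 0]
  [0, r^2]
Non-zero Christoffel symbols:
Γ^r_{θ θ} = -r
Γ^θ_{r θ} = 1/r
Ricci tensor: R_{rr} = 0, R_{rθ} = 0, R_{θθ} = 0
All R_{ij} vanish; in 2 dimensions the Riemann tensor is fully determined by the Ricci tensor, so R^i_{jkl} = 0: the metric is flat (curvilinear coordinates on flat space).
Yes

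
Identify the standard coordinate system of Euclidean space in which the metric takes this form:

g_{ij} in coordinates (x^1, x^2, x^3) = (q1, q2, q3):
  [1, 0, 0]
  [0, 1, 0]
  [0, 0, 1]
All components are constant and the metric is the identity, i.e. orthonormal rectilinear coordinates.
Cartesian (3D) coordinates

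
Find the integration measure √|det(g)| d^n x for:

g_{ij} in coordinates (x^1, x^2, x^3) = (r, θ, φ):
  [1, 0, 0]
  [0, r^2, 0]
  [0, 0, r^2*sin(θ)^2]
det(g) = r^4*sin(θ)^2
√|det(g)| = r^2*sin(θ) (taking 0 < θ < π so that |sin(θ)| = sin(θ))
Volume element: dV = r^2*sin(θ) dr dθ dφ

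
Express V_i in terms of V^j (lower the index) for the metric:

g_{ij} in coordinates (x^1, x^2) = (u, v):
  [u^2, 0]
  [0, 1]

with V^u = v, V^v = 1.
V_i = g_{ij} V^j:
V_u = (u^2)(v) + (0)(1) = u^2*v
V_v = (0)(v) + (1)(1) = 1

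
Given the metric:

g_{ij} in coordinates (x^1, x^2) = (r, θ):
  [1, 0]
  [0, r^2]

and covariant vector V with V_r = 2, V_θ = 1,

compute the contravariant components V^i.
Inverse metric (diagonal): g^{rr} = 1, g^{θθ} = 1/r^2
V^i = g^{ij} V_j:
V^r = (1)(2) + (0)(1) = 2
V^θ = (0)(2) + (1/r^2)(1) = 1/r^2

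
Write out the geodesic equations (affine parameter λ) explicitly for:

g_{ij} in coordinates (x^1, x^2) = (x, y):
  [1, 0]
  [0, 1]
Geodesic equation: d^2x^k/dλ^2 + Γ^k_{ij} (dx^i/dλ)(dx^j/dλ) = 0.
All Christoffel symbols vanish, so the geodesics are straight lines:
d^2x/dλ^2 = 0
d^2y/dλ^2 = 0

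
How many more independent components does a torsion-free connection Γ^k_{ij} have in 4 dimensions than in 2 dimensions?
Independent components in n dimensions: n × n(n+1)/2 = n^2(n+1)/2.
4D: 4 × 10 = 40
2D: 2 × 3 = 6
Difference = 40 - 6 = 34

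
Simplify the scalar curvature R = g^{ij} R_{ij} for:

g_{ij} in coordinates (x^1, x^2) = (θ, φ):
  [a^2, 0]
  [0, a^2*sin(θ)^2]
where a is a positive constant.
Non-zero Christoffel symbols (Γ^k_{ij} = Γ^k_{ji}):
Γ^θ_{φ φ} = -sin(2*θ)/2
Γ^φ_{θ φ} = 1/tan(θ)
Ricci tensor (R_{ij} = R^k_{ikj}): R_{θθ} = 1, R_{θφ} = 0, R_{φφ} = sin(θ)^2
Inverse metric: g^{θθ} = 1/a^2, g^{φφ} = 1/(a^2*sin(θ)^2)
R = g^{ij} R_{ij} = (1/a^2)(1) + (1/(a^2*sin(θ)^2))(sin(θ)^2) = 2/a^2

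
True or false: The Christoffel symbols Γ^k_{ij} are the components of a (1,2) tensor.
Under a change of coordinates Γ picks up an inhomogeneous term ∂²x/∂x'∂x'; e.g. Γ = 0 in Cartesian coordinates but Γ^r_{θθ} = -r in polar coordinates on the same flat plane.
False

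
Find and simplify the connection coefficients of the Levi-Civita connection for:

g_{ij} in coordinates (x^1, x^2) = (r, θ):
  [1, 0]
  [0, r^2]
Using Γ^k_{ij} = (1/2) g^{km} (∂_i g_{mj} + ∂_j g_{mi} - ∂_m g_{ij}); the metric is diagonal, so only the m = k term contributes.
Non-zero symbols (using the symmetry Γ^k_{ij} = Γ^k_{ji}):
Γ^r_{θ θ} = (1/2) g^{rr} (∂_θ g_{rθ} + ∂_θ g_{rθ} - ∂_r g_{θθ}) = (1/2)(1)((0) + (0) - (2*r)) = -r
Γ^θ_{r θ} = (1/2) g^{θθ} (∂_r g_{θθ} + ∂_θ g_{θr} - ∂_θ g_{rθ}) = (1/2)(1/r^2)((2*r) + (0) - (0)) = 1/r
All other Christoffel symbols are zero.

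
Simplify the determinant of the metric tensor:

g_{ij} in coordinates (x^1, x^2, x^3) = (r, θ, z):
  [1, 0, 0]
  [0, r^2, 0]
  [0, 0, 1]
Diagonal metric: det(g) = g_{11}·g_{22}·g_{33}
= (1)·(r^2)·(1)
det(g) = r^2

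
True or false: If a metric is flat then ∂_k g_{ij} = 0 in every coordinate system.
Flatness means R^i_{jkl} = 0; the components can still vary, e.g. the flat plane in polar coordinates has g_{θθ} = r^2.
False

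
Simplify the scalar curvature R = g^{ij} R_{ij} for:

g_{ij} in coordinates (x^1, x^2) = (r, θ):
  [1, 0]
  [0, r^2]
Non-zero Christoffel symbols (Γ^k_{ij} = Γ^k_{ji}):
Γ^r_{θ θ} = -r
Γ^θ_{r θ} = 1/r
Ricci tensor (R_{ij} = R^k_{ikj}): R_{rr} = 0, R_{rθ} = 0, R_{θθ} = 0
Inverse metric: g^{rr} = 1, g^{θθ} = 1/r^2
R = g^{ij} R_{ij} = (1)(0) + (1/r^2)(0) = 0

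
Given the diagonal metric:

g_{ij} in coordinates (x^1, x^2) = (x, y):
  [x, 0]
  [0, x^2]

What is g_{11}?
With x^1 = x, x^2 = y, g_{11} = g_{xx} is the row-1, column-1 entry of the matrix.
g_{11} = x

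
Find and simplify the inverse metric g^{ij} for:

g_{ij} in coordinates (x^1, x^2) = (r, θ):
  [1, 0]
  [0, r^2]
The metric is diagonal, so g^{ij} is diagonal with entries 1/g_{ii}: diag(1, 1/(r^2)).
g^{ij}:
  [1, 0]
  [0, 1/r^2]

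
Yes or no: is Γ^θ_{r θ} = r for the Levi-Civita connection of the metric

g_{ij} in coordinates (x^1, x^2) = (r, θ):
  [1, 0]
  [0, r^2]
Γ^θ_{r θ} = (1/2) g^{θθ} (∂_r g_{θθ} + ∂_θ g_{θr} - ∂_θ g_{rθ}) = (1/2)(1/r^2)((2*r) + (0) - (0)) = 1/r
This differs from the proposed value r.
No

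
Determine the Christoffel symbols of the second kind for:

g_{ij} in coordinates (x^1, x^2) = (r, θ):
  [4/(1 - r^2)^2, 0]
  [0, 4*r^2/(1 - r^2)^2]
Using Γ^k_{ij} = (1/2) g^{km} (∂_i g_{mj} + ∂_j g_{mi} - ∂_m g_{ij}); the metric is diagonal, so only the m = k term contributes.
Non-zero symbols (using the symmetry Γ^k_{ij} = Γ^k_{ji}):
Γ^r_{r r} = (1/2) g^{rr} (∂_r g_{rr} + ∂_r g_{rr} - ∂_r g_{rr}) = (1/2)((1 - r^2)^2/4)((16*r/(1 - r^2)^3) + (16*r/(1 - r^2)^3) - (16*r/(1 - r^2)^3)) = 2*r/(1 - r^2)
Γ^r_{θ θ} = (1/2) g^{rr} (∂_θ g_{rθ} + ∂_θ g_{rθ} - ∂_r g_{θθ}) = (1/2)((1 - r^2)^2/4)((0) + (0) - (-8*(r^3 + r)/(r^2 - 1)^3)) = (r^3 + r)/(r^2 - 1)
Γ^θ_{r θ} = (1/2) g^{θθ} (∂_r g_{θθ} + ∂_θ g_{θr} - ∂_θ g_{rθ}) = (1/2)((1 - r^2)^2/(4*r^2))((-8*(r^3 + r)/(r^2 - 1)^3) + (0) - (0)) = (-r^2 - 1)/(r^3 - r)
All other Christoffel symbols are zero.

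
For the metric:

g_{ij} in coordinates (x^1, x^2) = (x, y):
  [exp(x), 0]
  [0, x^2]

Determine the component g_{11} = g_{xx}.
With x^1 = x, x^2 = y, g_{11} = g_{xx} is the row-1, column-1 entry of the matrix.
g_{11} = exp(x)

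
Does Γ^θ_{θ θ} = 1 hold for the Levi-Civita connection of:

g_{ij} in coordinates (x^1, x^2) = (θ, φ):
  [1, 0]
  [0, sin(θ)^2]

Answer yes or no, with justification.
Γ^θ_{θ θ} = (1/2) g^{θθ} (∂_θ g_{θθ} + ∂_θ g_{θθ} - ∂_θ g_{θθ}) = (1/2)(1)((0) + (0) - (0)) = 0
This differs from the proposed value 1.
No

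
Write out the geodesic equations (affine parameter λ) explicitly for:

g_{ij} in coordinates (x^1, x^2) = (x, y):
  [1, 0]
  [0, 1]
Geodesic equation: d^2x^k/dλ^2 + Γ^k_{ij} (dx^i/dλ)(dx^j/dλ) = 0.
All Christoffel symbols vanish, so the geodesics are straight lines:
d^2x/dλ^2 = 0
d^2y/dλ^2 = 0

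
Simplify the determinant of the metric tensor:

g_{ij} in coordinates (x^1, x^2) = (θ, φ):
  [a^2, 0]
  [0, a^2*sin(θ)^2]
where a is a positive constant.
For a 2×2 metric: det(g) = g_{11}·g_{22} - g_{12}·g_{21}
= (a^2)·(a^2*sin(θ)^2) - (0)·(0)
= a^4*sin(θ)^2 - 0
det(g) = a^4*sin(θ)^2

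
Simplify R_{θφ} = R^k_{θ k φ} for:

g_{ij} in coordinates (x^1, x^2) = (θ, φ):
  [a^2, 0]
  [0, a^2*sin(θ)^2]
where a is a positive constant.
Non-zero Christoffel symbols (Γ^k_{ij} = Γ^k_{ji}):
Γ^θ_{φ φ} = -sin(2*θ)/2
Γ^φ_{θ φ} = 1/tan(θ)
R^θ_{θ θ φ} = 0 (a repeated index in an antisymmetric pair)
R^φ_{θ φ φ} = 0 (a repeated index in an antisymmetric pair)
R_{θφ} = R^θ_{θ θ φ} + R^φ_{θ φ φ} = (0) + (0) = 0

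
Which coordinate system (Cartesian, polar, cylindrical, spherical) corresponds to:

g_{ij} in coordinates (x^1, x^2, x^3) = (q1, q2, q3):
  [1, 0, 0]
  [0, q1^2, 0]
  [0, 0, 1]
The line element ds^2 = dq1^2 + q1^2 dq2^2 + dq3^2 is dr^2 + r^2 dθ^2 + dz^2 with q1 = r, q2 = θ, q3 = z.
cylindrical coordinates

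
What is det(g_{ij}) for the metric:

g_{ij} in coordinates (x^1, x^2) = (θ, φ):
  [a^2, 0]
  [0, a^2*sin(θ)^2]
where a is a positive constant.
For a 2×2 metric: det(g) = g_{11}·g_{22} - g_{12}·g_{21}
= (a^2)·(a^2*sin(θ)^2) - (0)·(0)
= a^4*sin(θ)^2 - 0
det(g) = a^4*sin(θ)^2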